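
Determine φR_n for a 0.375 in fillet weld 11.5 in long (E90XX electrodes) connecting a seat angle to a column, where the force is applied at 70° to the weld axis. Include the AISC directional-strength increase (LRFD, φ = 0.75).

φR_n ≈ 180 kips

E90XX → F_EXX = 90 ksi.
t_e = 0.707 × 0.375 = 0.2651 in; A_we = 0.2651 × 11.5 = 3.049 in².
Directional factor: 1.0 + 0.5 sin^1.5(70°) = 1.455.
F_nw = 0.6 × 90 × 1.455 = 78.59 ksi.
φR_n = 0.75 × 78.59 × 3.049 = 179.7 kips.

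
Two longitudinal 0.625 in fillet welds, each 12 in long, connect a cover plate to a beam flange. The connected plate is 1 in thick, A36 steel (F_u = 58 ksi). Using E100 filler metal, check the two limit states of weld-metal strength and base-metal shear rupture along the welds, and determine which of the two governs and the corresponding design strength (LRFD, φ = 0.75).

φR_n ≈ 477 kips (weld metal governs)

E100XX → F_EXX = 100 ksi.
t_e = 0.707 × 0.625 = 0.4419 in; L = 24 in.
Weld metal: φR_n = 0.75 × 0.6 × 100 × 0.4419 × 24 = 477.2 kips.
Base metal (shear rupture): φR_n = 0.75 × 0.6 × 58 × 1 × 24 = 626.4 kips.
Governing: weld metal.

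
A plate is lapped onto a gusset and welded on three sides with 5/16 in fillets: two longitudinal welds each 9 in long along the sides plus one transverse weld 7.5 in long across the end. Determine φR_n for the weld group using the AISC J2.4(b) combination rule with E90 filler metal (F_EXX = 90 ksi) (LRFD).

t_e = 0.707 × 0.3125 = 0.2209 in.
R_nwl = 0.6 × 90 × 0.2209 × 18 = 214.8 kip (longitudinal, 2 welds).
R_nwt = 0.6 × 90 × 0.2209 × 7.5 = 89.48 kip (transverse, base value).
(i) R_nwl + R_nwt = 304.2 kip; (ii) 0.85 R_nwl + 1.5 R_nwt = 316.8 kip.
R_n = max = 316.8 kip [governs: (ii)]; φR_n = 237.6 kip.

φR_n ≈ 238 kip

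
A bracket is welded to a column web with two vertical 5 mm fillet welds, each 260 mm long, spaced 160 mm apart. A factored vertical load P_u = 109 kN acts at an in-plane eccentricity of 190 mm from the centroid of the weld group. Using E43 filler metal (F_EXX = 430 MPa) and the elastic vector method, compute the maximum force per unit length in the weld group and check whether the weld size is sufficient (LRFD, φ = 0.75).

f_max ≈ 640 N/mm; adequate

Total weld length L_w = 520 mm. Treat welds as unit-width lines.
Polar moment about centroid: J = 2[d³/12 + d(b/2)²] = 2[260³/12 + 260×80²] = 6257000 mm³.
Direct shear f_v = P/L_w = 109×10³ / 520 = 209.6 N/mm (vertical).
Torsion M = P·e = 109×10³ × 190 = 20710000 N·mm.
Critical point at (x, y) = (80, 130) from centroid. f_tx = M·y/J = 430.3 N/mm; f_ty = M·x/J = 264.8 N/mm.
Resultant f_max = √[f_tx² + (f_v + f_ty)²] = √[430.3² + (209.6 + 264.8)²] = 640.4 N/mm.
Capacity per unit length: φr_n = 0.75 × 0.6 × 430 × (0.707 × 5) = 684 N/mm.
640.4 ≤ 684 → adequate.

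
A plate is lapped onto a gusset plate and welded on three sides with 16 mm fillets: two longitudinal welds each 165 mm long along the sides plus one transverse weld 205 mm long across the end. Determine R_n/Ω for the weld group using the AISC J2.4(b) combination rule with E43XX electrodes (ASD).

E43XX → F_EXX = 430 MPa.
t_e = 0.707 × 16 = 11.31 mm.
R_nwl = 0.6 × 430 × 11.31 × 330 × 10⁻³ = 963.1 kN (longitudinal, 2 welds).
R_nwt = 0.6 × 430 × 11.31 × 205 × 10⁻³ = 598.3 kN (transverse, base value).
(i) R_nwl + R_nwt = 1561 kN; (ii) 0.85 R_nwl + 1.5 R_nwt = 1716 kN.
R_n = max = 1716 kN [governs: (ii)]; R_n/Ω = 858 kN.

R_n/Ω ≈ 858 kN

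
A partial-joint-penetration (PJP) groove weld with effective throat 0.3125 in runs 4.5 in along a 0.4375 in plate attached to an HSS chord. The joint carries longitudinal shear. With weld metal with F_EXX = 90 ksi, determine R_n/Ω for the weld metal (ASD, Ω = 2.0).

Effective throat (given) t_e = 0.3125 in.
A_we = 0.3125 × 4.5 = 1.406 in².
F_nw = 0.6 F_EXX = 54 ksi.
R_n/Ω = (54 × 1.406) / 2.0 = 37.97 kip.

R_n/Ω ≈ 38 kip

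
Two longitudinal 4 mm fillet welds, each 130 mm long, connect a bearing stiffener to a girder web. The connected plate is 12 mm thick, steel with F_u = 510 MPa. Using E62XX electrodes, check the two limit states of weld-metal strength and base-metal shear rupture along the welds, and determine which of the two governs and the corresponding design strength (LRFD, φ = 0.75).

E62XX → F_EXX = 620 MPa.
t_e = 0.707 × 4 = 2.828 mm; L = 260 mm.
Weld metal: φR_n = 0.75 × 0.6 × 620 × 2.828 × 260 × 10⁻³ = 205.1 kN.
Base metal (shear rupture): φR_n = 0.75 × 0.6 × 510 × 12 × 260 × 10⁻³ = 716 kN.
Governing: weld metal.

φR_n ≈ 205 kN (weld metal governs)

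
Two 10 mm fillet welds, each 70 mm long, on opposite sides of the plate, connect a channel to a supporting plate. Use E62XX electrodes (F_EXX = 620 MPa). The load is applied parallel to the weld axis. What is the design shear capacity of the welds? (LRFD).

φR_n ≈ 276 kN

Effective throat t_e = 0.707 × 10 = 7.07 mm.
Total length L = 140 mm; A_we = 7.07 × 140 = 989.8 mm².
F_nw = 0.6 F_EXX = 0.6 × 620 = 372 MPa.
φR_n = 0.75 × 372 × 989.8 × 10⁻³ = 276.2 kN.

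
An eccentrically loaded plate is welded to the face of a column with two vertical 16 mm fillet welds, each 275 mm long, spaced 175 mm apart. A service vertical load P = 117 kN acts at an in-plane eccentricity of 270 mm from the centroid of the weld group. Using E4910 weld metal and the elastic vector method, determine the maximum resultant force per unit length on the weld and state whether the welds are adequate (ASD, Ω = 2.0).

f_max ≈ 805 N/mm; adequate

E49XX → F_EXX = 490 MPa.
Total weld length L_w = 550 mm. Treat welds as unit-width lines.
Polar moment about centroid: J = 2[d³/12 + d(b/2)²] = 2[275³/12 + 275×87.5²] = 7677000 mm³.
Direct shear f_v = P/L_w = 117×10³ / 550 = 212.7 N/mm (vertical).
Torsion M = P·e = 117×10³ × 270 = 31590000 N·mm.
Critical point at (x, y) = (87.5, 137.5) from centroid. f_tx = M·y/J = 565.8 N/mm; f_ty = M·x/J = 360 N/mm.
Resultant f_max = √[f_tx² + (f_v + f_ty)²] = √[565.8² + (212.7 + 360)²] = 805.1 N/mm.
Capacity per unit length: r_n/Ω = (1/2.0) × 0.6 × 490 × (0.707 × 16) = 1663 N/mm.
805.1 ≤ 1663 → adequate.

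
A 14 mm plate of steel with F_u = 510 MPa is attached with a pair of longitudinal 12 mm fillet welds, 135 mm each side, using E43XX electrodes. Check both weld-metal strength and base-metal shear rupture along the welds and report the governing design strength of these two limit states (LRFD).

φR_n ≈ 443 kN (weld metal governs)

E43XX → F_EXX = 430 MPa.
t_e = 0.707 × 12 = 8.484 mm; L = 270 mm.
Weld metal: φR_n = 0.75 × 0.6 × 430 × 8.484 × 270 × 10⁻³ = 443.2 kN.
Base metal (shear rupture): φR_n = 0.75 × 0.6 × 510 × 14 × 270 × 10⁻³ = 867.5 kN.
Governing: weld metal.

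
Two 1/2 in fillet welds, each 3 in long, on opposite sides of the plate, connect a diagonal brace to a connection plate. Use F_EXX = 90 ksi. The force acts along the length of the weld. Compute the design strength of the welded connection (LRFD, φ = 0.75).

Effective throat t_e = 0.707 × 0.5 = 0.3535 in.
Total length L = 6 in; A_we = 0.3535 × 6 = 2.121 in².
F_nw = 0.6 F_EXX = 0.6 × 90 = 54 ksi.
φR_n = 0.75 × 54 × 2.121 = 85.9 kip.

φR_n ≈ 85.9 kip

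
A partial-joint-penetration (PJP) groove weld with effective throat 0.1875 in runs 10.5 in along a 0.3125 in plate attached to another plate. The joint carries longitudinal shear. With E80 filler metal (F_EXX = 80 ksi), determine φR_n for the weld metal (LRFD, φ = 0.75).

φR_n ≈ 70.9 kip

Effective throat (given) t_e = 0.1875 in.
A_we = 0.1875 × 10.5 = 1.969 in².
F_nw = 0.6 F_EXX = 48 ksi.
φR_n = 0.75 × 48 × 1.969 = 70.88 kip.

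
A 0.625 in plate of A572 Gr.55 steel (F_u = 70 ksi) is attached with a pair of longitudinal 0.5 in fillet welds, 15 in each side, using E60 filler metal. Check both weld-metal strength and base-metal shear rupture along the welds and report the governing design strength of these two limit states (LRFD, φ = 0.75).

φR_n ≈ 286 kips (weld metal governs)

E60XX → F_EXX = 60 ksi.
t_e = 0.707 × 0.5 = 0.3535 in; L = 30 in.
Weld metal: φR_n = 0.75 × 0.6 × 60 × 0.3535 × 30 = 286.3 kips.
Base metal (shear rupture): φR_n = 0.75 × 0.6 × 70 × 0.625 × 30 = 590.6 kips.
Governing: weld metal.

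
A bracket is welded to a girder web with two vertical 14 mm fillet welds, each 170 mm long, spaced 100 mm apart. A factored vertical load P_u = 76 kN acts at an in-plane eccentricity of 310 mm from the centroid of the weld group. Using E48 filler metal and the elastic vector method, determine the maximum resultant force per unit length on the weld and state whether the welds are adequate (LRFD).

f_max ≈ 1520 N/mm; adequate

E48XX → F_EXX = 480 MPa.
Total weld length L_w = 340 mm. Treat welds as unit-width lines.
Polar moment about centroid: J = 2[d³/12 + d(b/2)²] = 2[170³/12 + 170×50²] = 1669000 mm³.
Direct shear f_v = P/L_w = 76×10³ / 340 = 223.5 N/mm (vertical).
Torsion M = P·e = 76×10³ × 310 = 23560000 N·mm.
Critical point at (x, y) = (50, 85) from centroid. f_tx = M·y/J = 1200 N/mm; f_ty = M·x/J = 705.9 N/mm.
Resultant f_max = √[f_tx² + (f_v + f_ty)²] = √[1200² + (223.5 + 705.9)²] = 1518 N/mm.
Capacity per unit length: φr_n = 0.75 × 0.6 × 480 × (0.707 × 14) = 2138 N/mm.
1518 ≤ 2138 → adequate.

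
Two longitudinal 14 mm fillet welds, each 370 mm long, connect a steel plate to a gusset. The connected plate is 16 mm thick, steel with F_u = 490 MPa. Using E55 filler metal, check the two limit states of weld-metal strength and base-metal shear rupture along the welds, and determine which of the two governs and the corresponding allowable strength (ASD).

E55XX → F_EXX = 550 MPa.
t_e = 0.707 × 14 = 9.898 mm; L = 740 mm.
Weld metal: R_n/Ω = (1/2.0) × 0.6 × 550 × 9.898 × 740 × 10⁻³ = 1209 kN.
Base metal (shear rupture): R_n/Ω = (1/2.0) × 0.6 × 490 × 16 × 740 × 10⁻³ = 1740 kN.
Governing: weld metal.

R_n/Ω ≈ 1210 kN (weld metal governs)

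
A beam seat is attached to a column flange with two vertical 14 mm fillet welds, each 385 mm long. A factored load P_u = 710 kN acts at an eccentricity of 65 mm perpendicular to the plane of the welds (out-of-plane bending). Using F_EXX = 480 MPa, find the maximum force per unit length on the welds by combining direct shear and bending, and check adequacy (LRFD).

f_max ≈ 1310 N/mm; adequate

L_w = 2 × 385 = 770 mm; section modulus (unit throat) S = 2 × L²/6 = 49410 mm².
Direct shear f_v = P/L_w = 710×10³/770 = 922.1 N/mm.
Moment M = P × e = 710×10³ × 65 = 46150000 N·mm; bending f_b = M/S = 934.1 N/mm.
f_max = √(f_v² + f_b²) = √(922.1² + 934.1²) = 1313 N/mm.
φr_n = 0.75 × 0.6 × 480 × (0.707 × 14) = 2138 N/mm → adequate.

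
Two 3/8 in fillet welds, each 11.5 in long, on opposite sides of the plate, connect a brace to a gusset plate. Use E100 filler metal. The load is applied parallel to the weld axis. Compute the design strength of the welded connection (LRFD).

φR_n ≈ 274 kip

E100XX → F_EXX = 100 ksi.
Effective throat t_e = 0.707 × 0.375 = 0.2651 in.
Total length L = 23 in; A_we = 0.2651 × 23 = 6.098 in².
F_nw = 0.6 F_EXX = 0.6 × 100 = 60 ksi.
φR_n = 0.75 × 60 × 6.098 = 274.4 kip.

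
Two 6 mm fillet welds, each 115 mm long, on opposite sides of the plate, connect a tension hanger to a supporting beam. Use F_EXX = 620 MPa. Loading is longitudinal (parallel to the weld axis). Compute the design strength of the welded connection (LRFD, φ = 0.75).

φR_n ≈ 272 kN

Effective throat t_e = 0.707 × 6 = 4.242 mm.
Total length L = 230 mm; A_we = 4.242 × 230 = 975.7 mm².
F_nw = 0.6 F_EXX = 0.6 × 620 = 372 MPa.
φR_n = 0.75 × 372 × 975.7 × 10⁻³ = 272.2 kN.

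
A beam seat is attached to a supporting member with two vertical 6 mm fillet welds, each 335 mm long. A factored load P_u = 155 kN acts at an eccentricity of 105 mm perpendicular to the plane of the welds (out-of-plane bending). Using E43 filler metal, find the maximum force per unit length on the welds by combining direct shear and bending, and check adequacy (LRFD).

f_max ≈ 493 N/mm; adequate

E43XX → F_EXX = 430 MPa.
L_w = 2 × 335 = 670 mm; section modulus (unit throat) S = 2 × L²/6 = 37410 mm².
Direct shear f_v = P/L_w = 155×10³/670 = 231.3 N/mm.
Moment M = P × e = 155×10³ × 105 = 16275000 N·mm; bending f_b = M/S = 435.1 N/mm.
f_max = √(f_v² + f_b²) = √(231.3² + 435.1²) = 492.7 N/mm.
φr_n = 0.75 × 0.6 × 430 × (0.707 × 6) = 820.8 N/mm → adequate.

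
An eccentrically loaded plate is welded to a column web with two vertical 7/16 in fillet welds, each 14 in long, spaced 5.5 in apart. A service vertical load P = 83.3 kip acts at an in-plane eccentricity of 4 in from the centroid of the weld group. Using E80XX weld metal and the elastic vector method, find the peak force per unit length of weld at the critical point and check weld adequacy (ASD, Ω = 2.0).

f_max ≈ 5.57 kip/in; adequate

E80XX → F_EXX = 80 ksi.
Total weld length L_w = 28 in. Treat welds as unit-width lines.
Polar moment about centroid: J = 2[d³/12 + d(b/2)²] = 2[14³/12 + 14×2.75²] = 669.1 in³.
Direct shear f_v = P/L_w = 83.3 / 28 = 2.975 kip/in (vertical).
Torsion M = P·e = 83.3 × 4 = 333.2 kip·in.
Critical point at (x, y) = (2.75, 7) from centroid. f_tx = M·y/J = 3.486 kip/in; f_ty = M·x/J = 1.369 kip/in.
Resultant f_max = √[f_tx² + (f_v + f_ty)²] = √[3.486² + (2.975 + 1.369)²] = 5.57 kip/in.
Capacity per unit length: r_n/Ω = (1/2.0) × 0.6 × 80 × (0.707 × 0.4375) = 7.423 kip/in.
5.57 ≤ 7.423 → adequate.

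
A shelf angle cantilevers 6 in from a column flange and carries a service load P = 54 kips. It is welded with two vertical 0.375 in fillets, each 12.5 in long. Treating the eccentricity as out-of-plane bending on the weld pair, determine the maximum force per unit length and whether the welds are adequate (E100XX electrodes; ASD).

E100XX → F_EXX = 100 ksi.
L_w = 2 × 12.5 = 25 in; section modulus (unit throat) S = 2 × L²/6 = 52.08 in².
Direct shear f_v = P/L_w = 54/25 = 2.16 kip/in.
Moment M = P × e = 54 × 6 = 324 kip·in; bending f_b = M/S = 6.221 kip/in.
f_max = √(f_v² + f_b²) = √(2.16² + 6.221²) = 6.585 kip/in.
r_n/Ω = (1/2.0) × 0.6 × 100 × (0.707 × 0.375) = 7.954 kip/in → adequate.

f_max ≈ 6.59 kip/in; adequate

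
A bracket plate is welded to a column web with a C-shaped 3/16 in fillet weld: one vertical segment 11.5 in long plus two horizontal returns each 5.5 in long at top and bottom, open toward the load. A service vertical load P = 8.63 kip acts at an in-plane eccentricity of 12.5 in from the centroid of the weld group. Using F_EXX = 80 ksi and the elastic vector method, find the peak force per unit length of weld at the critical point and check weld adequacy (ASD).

f_max ≈ 1.62 kip/in; adequate

Total weld length L_w = 22.5 in. Treat welds as unit-width lines.
Centroid: x̄ = 2×5.5×2.75 / 22.5 = 1.344 in from the vertical weld.
Polar moment about centroid: J = I_x + I_y = [11.5³/12 + 2×5.5×5.75²] + [11.5×1.344² + 2(5.5³/12 + 5.5×1.406²)] = 560.7 in³.
Direct shear f_v = P/L_w = 8.63 / 22.5 = 0.3836 kip/in (vertical).
Torsion M = P·e = 8.63 × 12.5 = 107.88 kip·in.
Critical point at (x, y) = (4.156, 5.75) from centroid. f_tx = M·y/J = 1.106 kip/in; f_ty = M·x/J = 0.7995 kip/in.
Resultant f_max = √[f_tx² + (f_v + f_ty)²] = √[1.106² + (0.3836 + 0.7995)²] = 1.62 kip/in.
Capacity per unit length: r_n/Ω = (1/2.0) × 0.6 × 80 × (0.707 × 0.1875) = 3.181 kip/in.
1.62 ≤ 3.181 → adequate.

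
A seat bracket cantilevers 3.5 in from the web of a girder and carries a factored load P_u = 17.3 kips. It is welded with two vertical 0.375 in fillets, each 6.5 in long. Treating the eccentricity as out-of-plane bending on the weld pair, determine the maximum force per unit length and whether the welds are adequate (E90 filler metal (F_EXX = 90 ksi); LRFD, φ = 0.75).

f_max ≈ 4.5 kip/in; adequate

L_w = 2 × 6.5 = 13 in; section modulus (unit throat) S = 2 × L²/6 = 14.08 in².
Direct shear f_v = P/L_w = 17.3/13 = 1.331 kip/in.
Moment M = P × e = 17.3 × 3.5 = 60.55 kip·in; bending f_b = M/S = 4.299 kip/in.
f_max = √(f_v² + f_b²) = √(1.331² + 4.299²) = 4.501 kip/in.
φr_n = 0.75 × 0.6 × 90 × (0.707 × 0.375) = 10.74 kip/in → adequate.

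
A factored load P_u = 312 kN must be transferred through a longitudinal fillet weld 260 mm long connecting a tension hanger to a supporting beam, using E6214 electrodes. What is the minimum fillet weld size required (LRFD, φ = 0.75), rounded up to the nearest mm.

w = 7 mm

E62XX → F_EXX = 620 MPa.
Total weld length L = 260 mm.
Required throat t_e = P_u / (φ × 0.6 F_EXX × L) = 312 / (0.75 × 0.6 × 620 × 260 × 10⁻³) = 4.301 mm.
Required leg w = t_e / 0.707 = 6.084 mm → use 7 mm.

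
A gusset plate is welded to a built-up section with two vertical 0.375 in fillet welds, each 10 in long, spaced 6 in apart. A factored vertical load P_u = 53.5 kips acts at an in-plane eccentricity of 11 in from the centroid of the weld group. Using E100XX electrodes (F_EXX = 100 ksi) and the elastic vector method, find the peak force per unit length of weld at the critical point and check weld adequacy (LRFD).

Total weld length L_w = 20 in. Treat welds as unit-width lines.
Polar moment about centroid: J = 2[d³/12 + d(b/2)²] = 2[10³/12 + 10×3²] = 346.7 in³.
Direct shear f_v = P/L_w = 53.5 / 20 = 2.675 kip/in (vertical).
Torsion M = P·e = 53.5 × 11 = 588.5 kip·in.
Critical point at (x, y) = (3, 5) from centroid. f_tx = M·y/J = 8.488 kip/in; f_ty = M·x/J = 5.093 kip/in.
Resultant f_max = √[f_tx² + (f_v + f_ty)²] = √[8.488² + (2.675 + 5.093)²] = 11.51 kip/in.
Capacity per unit length: φr_n = 0.75 × 0.6 × 100 × (0.707 × 0.375) = 11.93 kip/in.
11.51 ≤ 11.93 → adequate.

f_max ≈ 11.5 kip/in; adequate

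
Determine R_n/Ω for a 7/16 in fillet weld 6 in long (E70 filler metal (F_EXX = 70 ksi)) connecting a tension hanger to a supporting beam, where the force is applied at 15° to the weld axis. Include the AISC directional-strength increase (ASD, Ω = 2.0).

t_e = 0.707 × 0.4375 = 0.3093 in; A_we = 0.3093 × 6 = 1.856 in².
Directional factor: 1.0 + 0.5 sin^1.5(15°) = 1.066.
F_nw = 0.6 × 70 × 1.066 = 44.77 ksi.
R_n/Ω = (44.77 × 1.856) / 2.0 = 41.54 kip.

R_n/Ω ≈ 41.5 kip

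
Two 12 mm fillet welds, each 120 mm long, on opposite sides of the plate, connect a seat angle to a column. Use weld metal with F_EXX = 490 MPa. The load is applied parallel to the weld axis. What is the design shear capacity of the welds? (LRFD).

Effective throat t_e = 0.707 × 12 = 8.484 mm.
Total length L = 240 mm; A_we = 8.484 × 240 = 2036 mm².
F_nw = 0.6 F_EXX = 0.6 × 490 = 294 MPa.
φR_n = 0.75 × 294 × 2036 × 10⁻³ = 449 kN.

φR_n ≈ 449 kN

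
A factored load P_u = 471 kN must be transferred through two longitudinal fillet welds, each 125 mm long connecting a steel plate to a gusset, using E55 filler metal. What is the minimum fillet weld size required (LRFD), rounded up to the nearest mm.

w = 11 mm

E55XX → F_EXX = 550 MPa.
Total weld length L = 250 mm.
Required throat t_e = P_u / (φ × 0.6 F_EXX × L) = 471 / (0.75 × 0.6 × 550 × 250 × 10⁻³) = 7.612 mm.
Required leg w = t_e / 0.707 = 10.77 mm → use 11 mm.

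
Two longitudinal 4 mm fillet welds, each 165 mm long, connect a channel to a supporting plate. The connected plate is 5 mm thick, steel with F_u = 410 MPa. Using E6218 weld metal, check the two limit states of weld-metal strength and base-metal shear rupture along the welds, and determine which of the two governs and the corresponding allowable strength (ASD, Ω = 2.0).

E62XX → F_EXX = 620 MPa.
t_e = 0.707 × 4 = 2.828 mm; L = 330 mm.
Weld metal: R_n/Ω = (1/2.0) × 0.6 × 620 × 2.828 × 330 × 10⁻³ = 173.6 kN.
Base metal (shear rupture): R_n/Ω = (1/2.0) × 0.6 × 410 × 5 × 330 × 10⁻³ = 203 kN.
Governing: weld metal.

R_n/Ω ≈ 174 kN (weld metal governs)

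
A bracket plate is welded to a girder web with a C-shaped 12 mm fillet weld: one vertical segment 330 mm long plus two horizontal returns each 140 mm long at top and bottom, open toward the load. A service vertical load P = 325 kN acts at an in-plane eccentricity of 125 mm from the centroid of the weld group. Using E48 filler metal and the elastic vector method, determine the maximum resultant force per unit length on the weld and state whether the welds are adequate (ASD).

f_max ≈ 1070 N/mm; adequate

E48XX → F_EXX = 480 MPa.
Total weld length L_w = 610 mm. Treat welds as unit-width lines.
Centroid: x̄ = 2×140×70 / 610 = 32.13 mm from the vertical weld.
Polar moment about centroid: J = I_x + I_y = [330³/12 + 2×140×165²] + [330×32.13² + 2(140³/12 + 140×37.87²)] = 11820000 mm³.
Direct shear f_v = P/L_w = 325×10³ / 610 = 532.8 N/mm (vertical).
Torsion M = P·e = 325×10³ × 125 = 40625000 N·mm.
Critical point at (x, y) = (107.9, 165) from centroid. f_tx = M·y/J = 567.2 N/mm; f_ty = M·x/J = 370.8 N/mm.
Resultant f_max = √[f_tx² + (f_v + f_ty)²] = √[567.2² + (532.8 + 370.8)²] = 1067 N/mm.
Capacity per unit length: r_n/Ω = (1/2.0) × 0.6 × 480 × (0.707 × 12) = 1222 N/mm.
1067 ≤ 1222 → adequate.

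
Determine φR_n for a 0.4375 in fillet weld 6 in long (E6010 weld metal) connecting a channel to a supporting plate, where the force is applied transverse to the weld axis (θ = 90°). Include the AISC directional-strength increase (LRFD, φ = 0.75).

φR_n ≈ 75.2 kip

E60XX → F_EXX = 60 ksi.
t_e = 0.707 × 0.4375 = 0.3093 in; A_we = 0.3093 × 6 = 1.856 in².
Directional factor: 1.0 + 0.5 sin^1.5(90°) = 1.5.
F_nw = 0.6 × 60 × 1.5 = 54 ksi.
φR_n = 0.75 × 54 × 1.856 = 75.16 kip.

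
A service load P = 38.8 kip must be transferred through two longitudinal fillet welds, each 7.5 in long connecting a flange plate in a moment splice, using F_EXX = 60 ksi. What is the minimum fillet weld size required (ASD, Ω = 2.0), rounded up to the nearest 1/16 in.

w = 1/4 in

Total weld length L = 15 in.
Required throat t_e = P × Ω / (0.6 F_EXX × L) = 38.8 × 2.0 / (0.6 × 60 × 15) = 0.1437 in.
Required leg w = t_e / 0.707 = 0.2033 in → use 1/4 in.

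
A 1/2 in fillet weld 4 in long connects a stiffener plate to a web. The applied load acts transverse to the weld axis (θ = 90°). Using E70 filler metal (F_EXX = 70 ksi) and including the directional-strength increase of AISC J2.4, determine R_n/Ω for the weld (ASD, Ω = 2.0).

R_n/Ω ≈ 44.5 kips

t_e = 0.707 × 0.5 = 0.3535 in; A_we = 0.3535 × 4 = 1.414 in².
Directional factor: 1.0 + 0.5 sin^1.5(90°) = 1.5.
F_nw = 0.6 × 70 × 1.5 = 63 ksi.
R_n/Ω = (63 × 1.414) / 2.0 = 44.54 kips.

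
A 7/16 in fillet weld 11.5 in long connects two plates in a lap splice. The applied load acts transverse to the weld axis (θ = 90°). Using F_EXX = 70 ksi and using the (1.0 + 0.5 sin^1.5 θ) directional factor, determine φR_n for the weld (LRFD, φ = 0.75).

t_e = 0.707 × 0.4375 = 0.3093 in; A_we = 0.3093 × 11.5 = 3.557 in².
Directional factor: 1.0 + 0.5 sin^1.5(90°) = 1.5.
F_nw = 0.6 × 70 × 1.5 = 63 ksi.
φR_n = 0.75 × 63 × 3.557 = 168.1 kip.

φR_n ≈ 168 kip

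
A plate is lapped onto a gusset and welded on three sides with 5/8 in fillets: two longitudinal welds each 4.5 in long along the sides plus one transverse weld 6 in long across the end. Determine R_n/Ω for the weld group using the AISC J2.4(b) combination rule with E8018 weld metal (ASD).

R_n/Ω ≈ 177 kips

E80XX → F_EXX = 80 ksi.
t_e = 0.707 × 0.625 = 0.4419 in.
R_nwl = 0.6 × 80 × 0.4419 × 9 = 190.9 kips (longitudinal, 2 welds).
R_nwt = 0.6 × 80 × 0.4419 × 6 = 127.3 kips (transverse, base value).
(i) R_nwl + R_nwt = 318.1 kips; (ii) 0.85 R_nwl + 1.5 R_nwt = 353.1 kips.
R_n = max = 353.1 kips [governs: (ii)]; R_n/Ω = 176.6 kips.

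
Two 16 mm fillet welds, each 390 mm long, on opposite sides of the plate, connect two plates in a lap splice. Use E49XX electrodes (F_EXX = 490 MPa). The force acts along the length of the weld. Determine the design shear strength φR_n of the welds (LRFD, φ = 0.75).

Effective throat t_e = 0.707 × 16 = 11.31 mm.
Total length L = 780 mm; A_we = 11.31 × 780 = 8823 mm².
F_nw = 0.6 F_EXX = 0.6 × 490 = 294 MPa.
φR_n = 0.75 × 294 × 8823 × 10⁻³ = 1946 kN.

φR_n ≈ 1950 kN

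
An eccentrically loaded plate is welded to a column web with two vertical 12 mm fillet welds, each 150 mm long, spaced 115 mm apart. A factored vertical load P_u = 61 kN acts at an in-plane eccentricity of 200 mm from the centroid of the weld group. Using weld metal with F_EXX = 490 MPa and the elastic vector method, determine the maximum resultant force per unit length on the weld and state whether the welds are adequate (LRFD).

f_max ≈ 880 N/mm; adequate

Total weld length L_w = 300 mm. Treat welds as unit-width lines.
Polar moment about centroid: J = 2[d³/12 + d(b/2)²] = 2[150³/12 + 150×57.5²] = 1554000 mm³.
Direct shear f_v = P/L_w = 61×10³ / 300 = 203.3 N/mm (vertical).
Torsion M = P·e = 61×10³ × 200 = 12200000 N·mm.
Critical point at (x, y) = (57.5, 75) from centroid. f_tx = M·y/J = 588.7 N/mm; f_ty = M·x/J = 451.3 N/mm.
Resultant f_max = √[f_tx² + (f_v + f_ty)²] = √[588.7² + (203.3 + 451.3)²] = 880.4 N/mm.
Capacity per unit length: φr_n = 0.75 × 0.6 × 490 × (0.707 × 12) = 1871 N/mm.
880.4 ≤ 1871 → adequate.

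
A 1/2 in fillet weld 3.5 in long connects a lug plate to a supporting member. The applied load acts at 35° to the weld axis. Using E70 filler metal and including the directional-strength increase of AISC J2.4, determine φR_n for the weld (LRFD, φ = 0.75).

E70XX → F_EXX = 70 ksi.
t_e = 0.707 × 0.5 = 0.3535 in; A_we = 0.3535 × 3.5 = 1.237 in².
Directional factor: 1.0 + 0.5 sin^1.5(35°) = 1.217.
F_nw = 0.6 × 70 × 1.217 = 51.12 ksi.
φR_n = 0.75 × 51.12 × 1.237 = 47.44 kips.

φR_n ≈ 47.4 kips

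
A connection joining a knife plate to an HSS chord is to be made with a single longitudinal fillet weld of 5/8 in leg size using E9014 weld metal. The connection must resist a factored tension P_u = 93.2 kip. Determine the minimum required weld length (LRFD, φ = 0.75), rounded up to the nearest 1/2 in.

L = 5.5 in

E90XX → F_EXX = 90 ksi.
Throat t_e = 0.707 × 0.625 = 0.4419 in.
φr_n = 0.75 × 0.6 × 90 × 0.4419 = 17.9 kip/in.
L_req = P_u / φr_n = 93.2 / 17.9 = 5.208 in total.
Round up → use L = 5.5 in.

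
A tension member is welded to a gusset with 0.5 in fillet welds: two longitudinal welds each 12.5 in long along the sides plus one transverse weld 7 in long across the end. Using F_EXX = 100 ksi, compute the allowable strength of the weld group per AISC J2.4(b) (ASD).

t_e = 0.707 × 0.5 = 0.3535 in.
R_nwl = 0.6 × 100 × 0.3535 × 25 = 530.2 kip (longitudinal, 2 welds).
R_nwt = 0.6 × 100 × 0.3535 × 7 = 148.5 kip (transverse, base value).
(i) R_nwl + R_nwt = 678.7 kip; (ii) 0.85 R_nwl + 1.5 R_nwt = 673.4 kip.
R_n = max = 678.7 kip [governs: (i)]; R_n/Ω = 339.4 kip.

R_n/Ω ≈ 339 kip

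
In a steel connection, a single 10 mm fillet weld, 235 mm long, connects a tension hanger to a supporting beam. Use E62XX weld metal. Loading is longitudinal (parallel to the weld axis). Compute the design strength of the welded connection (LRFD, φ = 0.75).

E62XX → F_EXX = 620 MPa.
Effective throat t_e = 0.707 × 10 = 7.07 mm.
Total length L = 235 mm; A_we = 7.07 × 235 = 1661 mm².
F_nw = 0.6 F_EXX = 0.6 × 620 = 372 MPa.
φR_n = 0.75 × 372 × 1661 × 10⁻³ = 463.5 kN.

φR_n ≈ 464 kN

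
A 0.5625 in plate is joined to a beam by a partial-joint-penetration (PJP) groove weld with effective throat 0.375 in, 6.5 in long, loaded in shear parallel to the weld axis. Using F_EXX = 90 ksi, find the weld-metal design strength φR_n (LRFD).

φR_n ≈ 98.7 kip

Effective throat (given) t_e = 0.375 in.
A_we = 0.375 × 6.5 = 2.438 in².
F_nw = 0.6 F_EXX = 54 ksi.
φR_n = 0.75 × 54 × 2.438 = 98.72 kip.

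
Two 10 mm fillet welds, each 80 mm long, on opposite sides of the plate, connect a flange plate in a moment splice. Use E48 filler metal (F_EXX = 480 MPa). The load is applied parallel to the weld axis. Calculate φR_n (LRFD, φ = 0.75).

φR_n ≈ 244 kN

Effective throat t_e = 0.707 × 10 = 7.07 mm.
Total length L = 160 mm; A_we = 7.07 × 160 = 1131 mm².
F_nw = 0.6 F_EXX = 0.6 × 480 = 288 MPa.
φR_n = 0.75 × 288 × 1131 × 10⁻³ = 244.3 kN.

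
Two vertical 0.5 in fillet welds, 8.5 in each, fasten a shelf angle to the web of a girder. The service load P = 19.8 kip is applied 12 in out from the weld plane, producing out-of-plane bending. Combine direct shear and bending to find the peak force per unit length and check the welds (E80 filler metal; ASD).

f_max ≈ 9.93 kip/in; NOT adequate

E80XX → F_EXX = 80 ksi.
L_w = 2 × 8.5 = 17 in; section modulus (unit throat) S = 2 × L²/6 = 24.08 in².
Direct shear f_v = P/L_w = 19.8/17 = 1.165 kip/in.
Moment M = P × e = 19.8 × 12 = 237.6 kip·in; bending f_b = M/S = 9.866 kip/in.
f_max = √(f_v² + f_b²) = √(1.165² + 9.866²) = 9.934 kip/in.
r_n/Ω = (1/2.0) × 0.6 × 80 × (0.707 × 0.5) = 8.484 kip/in → NOT adequate.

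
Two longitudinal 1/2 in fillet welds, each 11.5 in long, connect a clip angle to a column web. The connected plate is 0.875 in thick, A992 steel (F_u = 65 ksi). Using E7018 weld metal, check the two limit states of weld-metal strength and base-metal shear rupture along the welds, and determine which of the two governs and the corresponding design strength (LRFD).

E70XX → F_EXX = 70 ksi.
t_e = 0.707 × 0.5 = 0.3535 in; L = 23 in.
Weld metal: φR_n = 0.75 × 0.6 × 70 × 0.3535 × 23 = 256.1 kips.
Base metal (shear rupture): φR_n = 0.75 × 0.6 × 65 × 0.875 × 23 = 588.7 kips.
Governing: weld metal.

φR_n ≈ 256 kips (weld metal governs)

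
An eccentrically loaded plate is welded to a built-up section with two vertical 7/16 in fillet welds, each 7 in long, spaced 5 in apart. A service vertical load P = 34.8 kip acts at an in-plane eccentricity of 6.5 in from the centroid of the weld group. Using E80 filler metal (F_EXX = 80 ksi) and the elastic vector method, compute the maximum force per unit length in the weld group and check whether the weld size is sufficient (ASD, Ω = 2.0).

Total weld length L_w = 14 in. Treat welds as unit-width lines.
Polar moment about centroid: J = 2[d³/12 + d(b/2)²] = 2[7³/12 + 7×2.5²] = 144.7 in³.
Direct shear f_v = P/L_w = 34.8 / 14 = 2.486 kip/in (vertical).
Torsion M = P·e = 34.8 × 6.5 = 226.2 kip·in.
Critical point at (x, y) = (2.5, 3.5) from centroid. f_tx = M·y/J = 5.473 kip/in; f_ty = M·x/J = 3.909 kip/in.
Resultant f_max = √[f_tx² + (f_v + f_ty)²] = √[5.473² + (2.486 + 3.909)²] = 8.417 kip/in.
Capacity per unit length: r_n/Ω = (1/2.0) × 0.6 × 80 × (0.707 × 0.4375) = 7.423 kip/in.
8.417 > 7.423 → NOT adequate.

f_max ≈ 8.42 kip/in; NOT adequate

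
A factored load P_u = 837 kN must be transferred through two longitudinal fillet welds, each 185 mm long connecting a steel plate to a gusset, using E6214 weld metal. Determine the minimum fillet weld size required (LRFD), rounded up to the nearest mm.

E62XX → F_EXX = 620 MPa.
Total weld length L = 370 mm.
Required throat t_e = P_u / (φ × 0.6 F_EXX × L) = 837 / (0.75 × 0.6 × 620 × 370 × 10⁻³) = 8.108 mm.
Required leg w = t_e / 0.707 = 11.47 mm → use 12 mm.

w = 12 mm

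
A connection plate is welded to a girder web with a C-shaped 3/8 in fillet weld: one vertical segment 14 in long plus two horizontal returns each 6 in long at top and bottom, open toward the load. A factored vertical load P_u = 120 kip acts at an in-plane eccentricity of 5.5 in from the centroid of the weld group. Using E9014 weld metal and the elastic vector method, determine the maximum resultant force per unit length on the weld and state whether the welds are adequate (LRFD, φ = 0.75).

E90XX → F_EXX = 90 ksi.
Total weld length L_w = 26 in. Treat welds as unit-width lines.
Centroid: x̄ = 2×6×3 / 26 = 1.385 in from the vertical weld.
Polar moment about centroid: J = I_x + I_y = [14³/12 + 2×6×7²] + [14×1.385² + 2(6³/12 + 6×1.615²)] = 910.8 in³.
Direct shear f_v = P/L_w = 120 / 26 = 4.615 kip/in (vertical).
Torsion M = P·e = 120 × 5.5 = 660 kip·in.
Critical point at (x, y) = (4.615, 7) from centroid. f_tx = M·y/J = 5.072 kip/in; f_ty = M·x/J = 3.344 kip/in.
Resultant f_max = √[f_tx² + (f_v + f_ty)²] = √[5.072² + (4.615 + 3.344)²] = 9.439 kip/in.
Capacity per unit length: φr_n = 0.75 × 0.6 × 90 × (0.707 × 0.375) = 10.74 kip/in.
9.439 ≤ 10.74 → adequate.

f_max ≈ 9.44 kip/in; adequate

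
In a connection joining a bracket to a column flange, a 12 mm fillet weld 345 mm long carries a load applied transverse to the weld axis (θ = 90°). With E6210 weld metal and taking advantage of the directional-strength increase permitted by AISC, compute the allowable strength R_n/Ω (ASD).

E62XX → F_EXX = 620 MPa.
t_e = 0.707 × 12 = 8.484 mm; A_we = 8.484 × 345 = 2927 mm².
Directional factor: 1.0 + 0.5 sin^1.5(90°) = 1.5.
F_nw = 0.6 × 620 × 1.5 = 558 MPa.
R_n/Ω = (558 × 2927) / 2.0 × 10⁻³ = 816.6 kN.

R_n/Ω ≈ 817 kN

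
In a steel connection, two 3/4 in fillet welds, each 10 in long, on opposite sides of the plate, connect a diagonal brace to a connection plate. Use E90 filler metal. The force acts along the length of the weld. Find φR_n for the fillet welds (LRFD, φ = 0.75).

E90XX → F_EXX = 90 ksi.
Effective throat t_e = 0.707 × 0.75 = 0.5302 in.
Total length L = 20 in; A_we = 0.5302 × 20 = 10.61 in².
F_nw = 0.6 F_EXX = 0.6 × 90 = 54 ksi.
φR_n = 0.75 × 54 × 10.61 = 429.5 kip.

φR_n ≈ 430 kip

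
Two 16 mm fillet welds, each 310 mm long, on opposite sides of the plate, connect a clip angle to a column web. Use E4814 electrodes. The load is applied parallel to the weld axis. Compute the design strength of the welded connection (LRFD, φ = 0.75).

φR_n ≈ 1510 kN

E48XX → F_EXX = 480 MPa.
Effective throat t_e = 0.707 × 16 = 11.31 mm.
Total length L = 620 mm; A_we = 11.31 × 620 = 7013 mm².
F_nw = 0.6 F_EXX = 0.6 × 480 = 288 MPa.
φR_n = 0.75 × 288 × 7013 × 10⁻³ = 1515 kN.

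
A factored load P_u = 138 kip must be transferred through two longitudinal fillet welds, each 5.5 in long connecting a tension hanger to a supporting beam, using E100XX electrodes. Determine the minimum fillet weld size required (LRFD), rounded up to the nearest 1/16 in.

w = 7/16 in

E100XX → F_EXX = 100 ksi.
Total weld length L = 11 in.
Required throat t_e = P_u / (φ × 0.6 F_EXX × L) = 138 / (0.75 × 0.6 × 100 × 11) = 0.2788 in.
Required leg w = t_e / 0.707 = 0.3943 in → use 7/16 in.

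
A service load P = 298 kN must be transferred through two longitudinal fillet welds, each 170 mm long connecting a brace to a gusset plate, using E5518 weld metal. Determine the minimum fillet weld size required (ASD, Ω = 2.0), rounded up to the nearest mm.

E55XX → F_EXX = 550 MPa.
Total weld length L = 340 mm.
Required throat t_e = P × Ω / (0.6 F_EXX × L) = 298 × 2.0 / (0.6 × 550 × 340 × 10⁻³) = 5.312 mm.
Required leg w = t_e / 0.707 = 7.513 mm → use 8 mm.

w = 8 mm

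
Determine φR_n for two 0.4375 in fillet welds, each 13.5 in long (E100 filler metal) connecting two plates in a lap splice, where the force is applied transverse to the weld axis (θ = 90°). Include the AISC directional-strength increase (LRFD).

E100XX → F_EXX = 100 ksi.
t_e = 0.707 × 0.4375 = 0.3093 in; A_we = 0.3093 × 27 = 8.351 in².
Directional factor: 1.0 + 0.5 sin^1.5(90°) = 1.5.
F_nw = 0.6 × 100 × 1.5 = 90 ksi.
φR_n = 0.75 × 90 × 8.351 = 563.7 kips.

φR_n ≈ 564 kips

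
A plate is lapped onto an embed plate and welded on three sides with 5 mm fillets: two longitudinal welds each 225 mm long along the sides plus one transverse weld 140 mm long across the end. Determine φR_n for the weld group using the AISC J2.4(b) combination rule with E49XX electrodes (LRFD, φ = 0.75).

φR_n ≈ 462 kN

E49XX → F_EXX = 490 MPa.
t_e = 0.707 × 5 = 3.535 mm.
R_nwl = 0.6 × 490 × 3.535 × 450 × 10⁻³ = 467.7 kN (longitudinal, 2 welds).
R_nwt = 0.6 × 490 × 3.535 × 140 × 10⁻³ = 145.5 kN (transverse, base value).
(i) R_nwl + R_nwt = 613.2 kN; (ii) 0.85 R_nwl + 1.5 R_nwt = 615.8 kN.
R_n = max = 615.8 kN [governs: (ii)]; φR_n = 461.8 kN.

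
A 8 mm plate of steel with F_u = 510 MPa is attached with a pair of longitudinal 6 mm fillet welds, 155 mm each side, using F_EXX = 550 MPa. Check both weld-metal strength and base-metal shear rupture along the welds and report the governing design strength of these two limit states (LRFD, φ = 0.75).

φR_n ≈ 325 kN (weld metal governs)

t_e = 0.707 × 6 = 4.242 mm; L = 310 mm.
Weld metal: φR_n = 0.75 × 0.6 × 550 × 4.242 × 310 × 10⁻³ = 325.5 kN.
Base metal (shear rupture): φR_n = 0.75 × 0.6 × 510 × 8 × 310 × 10⁻³ = 569.2 kN.
Governing: weld metal.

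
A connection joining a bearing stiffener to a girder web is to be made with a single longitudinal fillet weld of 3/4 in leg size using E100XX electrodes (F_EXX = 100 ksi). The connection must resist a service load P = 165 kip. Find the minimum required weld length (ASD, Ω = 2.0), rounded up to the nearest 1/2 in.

L = 10.5 in

Throat t_e = 0.707 × 0.75 = 0.5302 in.
r_n/Ω = (0.6 × 100 × 0.5302) / 2.0 = 15.91 kip/in.
L_req = P / (r_n/Ω) = 165 / 15.91 = 10.37 in total.
Round up → use L = 10.5 in.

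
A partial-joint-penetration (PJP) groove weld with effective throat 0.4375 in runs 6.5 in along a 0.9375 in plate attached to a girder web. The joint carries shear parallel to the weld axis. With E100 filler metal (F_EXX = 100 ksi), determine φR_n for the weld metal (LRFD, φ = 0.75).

Effective throat (given) t_e = 0.4375 in.
A_we = 0.4375 × 6.5 = 2.844 in².
F_nw = 0.6 F_EXX = 60 ksi.
φR_n = 0.75 × 60 × 2.844 = 128 kips.

φR_n ≈ 128 kips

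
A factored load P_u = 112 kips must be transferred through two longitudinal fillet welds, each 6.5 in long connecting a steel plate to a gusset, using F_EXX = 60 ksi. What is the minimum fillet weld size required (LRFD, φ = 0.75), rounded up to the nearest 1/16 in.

Total weld length L = 13 in.
Required throat t_e = P_u / (φ × 0.6 F_EXX × L) = 112 / (0.75 × 0.6 × 60 × 13) = 0.3191 in.
Required leg w = t_e / 0.707 = 0.4513 in → use 1/2 in.

w = 1/2 in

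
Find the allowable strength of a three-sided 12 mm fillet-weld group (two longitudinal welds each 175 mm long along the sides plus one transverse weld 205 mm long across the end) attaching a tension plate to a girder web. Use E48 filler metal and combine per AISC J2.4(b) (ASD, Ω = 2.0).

E48XX → F_EXX = 480 MPa.
t_e = 0.707 × 12 = 8.484 mm.
R_nwl = 0.6 × 480 × 8.484 × 350 × 10⁻³ = 855.2 kN (longitudinal, 2 welds).
R_nwt = 0.6 × 480 × 8.484 × 205 × 10⁻³ = 500.9 kN (transverse, base value).
(i) R_nwl + R_nwt = 1356 kN; (ii) 0.85 R_nwl + 1.5 R_nwt = 1478 kN.
R_n = max = 1478 kN [governs: (ii)]; R_n/Ω = 739.1 kN.

R_n/Ω ≈ 739 kN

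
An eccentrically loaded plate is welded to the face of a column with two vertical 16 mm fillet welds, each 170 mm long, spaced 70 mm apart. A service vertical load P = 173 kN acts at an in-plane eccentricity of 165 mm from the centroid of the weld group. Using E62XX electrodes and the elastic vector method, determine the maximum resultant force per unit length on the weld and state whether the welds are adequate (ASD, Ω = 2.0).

E62XX → F_EXX = 620 MPa.
Total weld length L_w = 340 mm. Treat welds as unit-width lines.
Polar moment about centroid: J = 2[d³/12 + d(b/2)²] = 2[170³/12 + 170×35²] = 1235000 mm³.
Direct shear f_v = P/L_w = 173×10³ / 340 = 508.8 N/mm (vertical).
Torsion M = P·e = 173×10³ × 165 = 28545000 N·mm.
Critical point at (x, y) = (35, 85) from centroid. f_tx = M·y/J = 1964 N/mm; f_ty = M·x/J = 808.7 N/mm.
Resultant f_max = √[f_tx² + (f_v + f_ty)²] = √[1964² + (508.8 + 808.7)²] = 2365 N/mm.
Capacity per unit length: r_n/Ω = (1/2.0) × 0.6 × 620 × (0.707 × 16) = 2104 N/mm.
2365 > 2104 → NOT adequate.

f_max ≈ 2370 N/mm; NOT adequate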